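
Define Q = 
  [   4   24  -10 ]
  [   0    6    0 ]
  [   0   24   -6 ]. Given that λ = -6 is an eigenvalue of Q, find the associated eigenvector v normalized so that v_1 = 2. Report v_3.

Q + 6I = [[10, 24, -10], [0, 12, 0], [0, 24, 0]].
Solving (Q + 6I)v = 0 gives the eigenspace spanned by (2, 0, 2).
With v_1 = 2, v = (2, 0, 2), so v_3 = 2.

2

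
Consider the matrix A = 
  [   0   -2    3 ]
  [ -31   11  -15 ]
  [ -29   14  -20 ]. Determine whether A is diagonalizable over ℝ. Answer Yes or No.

Characteristic polynomial: p(λ) = λ^3 + 9λ^2 + 15λ - 25 = (λ - 1)(λ + 5)^2.
λ = -5 has algebraic multiplicity 2; rank(A + 5I) = 2, so geometric multiplicity = 1.
Geometric multiplicity < algebraic multiplicity, so A is not diagonalizable.

No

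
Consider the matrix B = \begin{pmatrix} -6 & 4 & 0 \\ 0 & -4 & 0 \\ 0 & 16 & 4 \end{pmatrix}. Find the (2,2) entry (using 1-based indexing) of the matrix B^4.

256

Characteristic polynomial: λ^3 + 6λ^2 - 16λ - 96 = (λ - 4)(λ + 4)(λ + 6), so the eigenvalues are -6, -4, 4.
λ=-6: eigenvector (1, 0, 0).
λ=-4: eigenvector (2, 1, -2).
λ=4: eigenvector (0, 0, 1).
P = [[1, 2, 0], [0, 1, 0], [0, -2, 1]], D = diag(-6, -4, 4), P⁻¹ = [[1, -2, 0], [0, 1, 0], [0, 2, 1]].
B⁴ = P·diag(1296, 256, 256)·P⁻¹ = [[1296, -2080, 0], [0, 256, 0], [0, 0, 256]].
The requested entry is 256.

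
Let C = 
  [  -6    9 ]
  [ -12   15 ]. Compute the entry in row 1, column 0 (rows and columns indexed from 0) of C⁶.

Characteristic polynomial: r^2 - 9r + 18 = (r - 6)(r - 3), so the eigenvalues are 3, 6.
r=3: eigenvector (1, 1).
r=6: eigenvector (3, 4).
P = [[1, 3], [1, 4]], D = diag(3, 6), P⁻¹ = [[4, -3], [-1, 1]].
C⁶ = P·diag(729, 46656)·P⁻¹ = [[-137052, 137781], [-183708, 184437]].
The requested entry is -183708.

-183708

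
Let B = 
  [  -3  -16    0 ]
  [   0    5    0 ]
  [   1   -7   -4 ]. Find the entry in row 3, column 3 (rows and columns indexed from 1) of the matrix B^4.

Characteristic polynomial: t^3 + 2t^2 - 23t - 60 = (t - 5)(t + 3)(t + 4), so the eigenvalues are -4, -3, 5.
t=-3: eigenvector (1, 0, 1).
t=5: eigenvector (-2, 1, -1).
t=-4: eigenvector (0, 0, 1).
P = [[1, -2, 0], [0, 1, 0], [1, -1, 1]], D = diag(-3, 5, -4), P⁻¹ = [[1, 2, 0], [0, 1, 0], [-1, -1, 1]].
B⁴ = P·diag(81, 625, 256)·P⁻¹ = [[81, -1088, 0], [0, 625, 0], [-175, -719, 256]].
The requested entry is 256.

256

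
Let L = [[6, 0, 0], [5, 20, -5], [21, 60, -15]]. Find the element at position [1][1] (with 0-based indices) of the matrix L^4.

2500

Characteristic polynomial: s^3 - 11s^2 + 30s = s(s - 6)(s - 5), so the eigenvalues are 0, 5, 6.
s=6: eigenvector (1, 0, 1).
s=0: eigenvector (0, -1, -4).
s=5: eigenvector (0, 1, 3).
P = [[1, 0, 0], [0, -1, 1], [1, -4, 3]], D = diag(6, 0, 5), P⁻¹ = [[1, 0, 0], [1, 3, -1], [1, 4, -1]].
L⁴ = P·diag(1296, 0, 625)·P⁻¹ = [[1296, 0, 0], [625, 2500, -625], [3171, 7500, -1875]].
The requested entry is 2500.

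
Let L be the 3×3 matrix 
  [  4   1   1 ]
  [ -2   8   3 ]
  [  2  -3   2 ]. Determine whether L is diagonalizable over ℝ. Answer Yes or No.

Characteristic polynomial: p(r) = r^3 - 14r^2 + 65r - 100 = (r - 5)^2(r - 4).
r = 5 has algebraic multiplicity 2; rank(L − 5I) = 2, so geometric multiplicity = 1.
Geometric multiplicity < algebraic multiplicity, so L is not diagonalizable.

No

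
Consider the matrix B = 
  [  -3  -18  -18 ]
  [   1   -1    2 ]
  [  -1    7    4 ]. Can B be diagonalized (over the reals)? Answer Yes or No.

Characteristic polynomial: p(s) = s^3 - 27s - 54 = (s - 6)(s + 3)^2.
s = -3 has algebraic multiplicity 2; rank(B + 3I) = 2, so geometric multiplicity = 1.
Geometric multiplicity < algebraic multiplicity, so B is not diagonalizable.

No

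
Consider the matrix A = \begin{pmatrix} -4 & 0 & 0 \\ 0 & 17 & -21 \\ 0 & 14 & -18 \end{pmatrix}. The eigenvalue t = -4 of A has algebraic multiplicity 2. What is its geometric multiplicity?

A + 4I = [[0, 0, 0], [0, 21, -21], [0, 14, -14]].
This matrix has rank 1, so its null space has dimension 3 − 1 = 2.

2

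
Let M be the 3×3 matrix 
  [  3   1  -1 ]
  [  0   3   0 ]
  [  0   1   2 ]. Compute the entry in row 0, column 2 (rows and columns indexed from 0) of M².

-5

Characteristic polynomial: r^3 - 8r^2 + 21r - 18 = (r - 3)^2(r - 2), so the eigenvalues are 2, 3, 3.
r=2: eigenvector (1, 0, 1).
r=3: eigenvector (0, 1, 1).
r=3: eigenvector (1, 0, 0).
P = [[1, 0, 1], [0, 1, 0], [1, 1, 0]], D = diag(2, 3, 3), P⁻¹ = [[0, -1, 1], [0, 1, 0], [1, 1, -1]].
M² = P·diag(4, 9, 9)·P⁻¹ = [[9, 5, -5], [0, 9, 0], [0, 5, 4]].
The requested entry is -5.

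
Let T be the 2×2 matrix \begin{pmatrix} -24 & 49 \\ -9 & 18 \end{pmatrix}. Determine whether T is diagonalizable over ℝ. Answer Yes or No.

No

Characteristic polynomial: p(s) = s^2 + 6s + 9 = (s + 3)^2.
s = -3 has algebraic multiplicity 2; rank(T + 3I) = 1, so geometric multiplicity = 1.
Geometric multiplicity < algebraic multiplicity, so T is not diagonalizable.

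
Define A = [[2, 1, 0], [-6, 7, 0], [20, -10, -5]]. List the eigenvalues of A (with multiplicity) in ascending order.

Characteristic polynomial: p(s) = s^3 - 4s^2 - 25s + 100 = (s - 5)(s - 4)(s + 5).
Roots (with multiplicity): -5, 4, 5.

-5, 4, 5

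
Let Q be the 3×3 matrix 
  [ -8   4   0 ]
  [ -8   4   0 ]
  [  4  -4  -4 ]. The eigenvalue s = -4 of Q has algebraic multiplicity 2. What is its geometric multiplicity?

2

Q + 4I = [[-4, 4, 0], [-8, 8, 0], [4, -4, 0]].
This matrix has rank 1, so its null space has dimension 3 − 1 = 2.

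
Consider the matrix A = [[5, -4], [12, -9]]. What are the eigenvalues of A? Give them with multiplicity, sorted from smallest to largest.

Characteristic polynomial: p(r) = r^2 + 4r + 3 = (r + 1)(r + 3).
Roots (with multiplicity): -3, -1.

-3, -1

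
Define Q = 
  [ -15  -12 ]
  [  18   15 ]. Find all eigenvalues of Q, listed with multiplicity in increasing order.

Characteristic polynomial: p(λ) = λ^2 - 9 = (λ - 3)(λ + 3).
Roots (with multiplicity): -3, 3.

-3, 3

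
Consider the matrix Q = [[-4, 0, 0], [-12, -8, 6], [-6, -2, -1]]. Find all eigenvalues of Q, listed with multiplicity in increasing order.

-5, -4, -4

Characteristic polynomial: p(r) = r^3 + 13r^2 + 56r + 80 = (r + 4)^2(r + 5).
Roots (with multiplicity): -5, -4, -4.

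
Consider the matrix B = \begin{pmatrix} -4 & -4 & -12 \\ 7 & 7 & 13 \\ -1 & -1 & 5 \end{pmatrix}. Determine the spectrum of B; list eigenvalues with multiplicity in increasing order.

0, 4, 4

Characteristic polynomial: p(s) = s^3 - 8s^2 + 16s = s(s - 4)^2.
Roots (with multiplicity): 0, 4, 4.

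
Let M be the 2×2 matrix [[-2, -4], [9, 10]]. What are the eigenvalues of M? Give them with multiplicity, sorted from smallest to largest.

4, 4

Characteristic polynomial: p(s) = s^2 - 8s + 16 = (s - 4)^2.
Roots (with multiplicity): 4, 4.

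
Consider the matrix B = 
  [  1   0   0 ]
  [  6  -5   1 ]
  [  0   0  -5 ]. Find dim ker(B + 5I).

B + 5I = [[6, 0, 0], [6, 0, 1], [0, 0, 0]].
This matrix has rank 2, so its null space has dimension 3 − 2 = 1.

1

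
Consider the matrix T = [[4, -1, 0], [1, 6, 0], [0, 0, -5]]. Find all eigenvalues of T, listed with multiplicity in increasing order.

Characteristic polynomial: p(λ) = λ^3 - 5λ^2 - 25λ + 125 = (λ - 5)^2(λ + 5).
Roots (with multiplicity): -5, 5, 5.

-5, 5, 5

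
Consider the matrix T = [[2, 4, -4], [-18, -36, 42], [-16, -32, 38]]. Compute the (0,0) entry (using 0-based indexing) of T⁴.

Characteristic polynomial: s^3 - 4s^2 - 12s = s(s - 6)(s + 2), so the eigenvalues are -2, 0, 6.
s=0: eigenvector (2, -1, 0).
s=6: eigenvector (0, 1, 1).
s=-2: eigenvector (-1, 3, 2).
P = [[2, 0, -1], [-1, 1, 3], [0, 1, 2]], D = diag(0, 6, -2), P⁻¹ = [[1, 1, -1], [-2, -4, 5], [1, 2, -2]].
T⁴ = P·diag(0, 1296, 16)·P⁻¹ = [[-16, -32, 32], [-2544, -5088, 6384], [-2560, -5120, 6416]].
The requested entry is -16.

-16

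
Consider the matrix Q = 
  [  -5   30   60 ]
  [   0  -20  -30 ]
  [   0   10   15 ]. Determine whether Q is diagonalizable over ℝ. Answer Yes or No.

Yes

Characteristic polynomial: p(λ) = λ^3 + 10λ^2 + 25λ = λ(λ + 5)^2.
λ = -5 has algebraic multiplicity 2; rank(Q + 5I) = 1, so geometric multiplicity = 2.
Every eigenvalue has geometric = algebraic multiplicity, so Q is diagonalizable.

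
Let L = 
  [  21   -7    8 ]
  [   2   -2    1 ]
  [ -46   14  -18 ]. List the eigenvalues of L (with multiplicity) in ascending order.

Characteristic polynomial: p(r) = r^3 - r^2 - 16r - 20 = (r - 5)(r + 2)^2.
Roots (with multiplicity): -2, -2, 5.

-2, -2, 5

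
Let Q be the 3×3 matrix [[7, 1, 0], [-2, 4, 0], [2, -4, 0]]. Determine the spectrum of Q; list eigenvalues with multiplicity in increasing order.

0, 5, 6

Characteristic polynomial: p(μ) = μ^3 - 11μ^2 + 30μ = μ(μ - 6)(μ - 5).
Roots (with multiplicity): 0, 5, 6.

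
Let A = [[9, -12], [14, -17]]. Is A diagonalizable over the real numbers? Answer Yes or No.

Yes

Characteristic polynomial: p(λ) = λ^2 + 8λ + 15 = (λ + 3)(λ + 5).
All 2 eigenvalues are distinct, so A is diagonalizable.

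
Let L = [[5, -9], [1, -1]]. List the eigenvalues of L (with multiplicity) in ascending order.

2, 2

Characteristic polynomial: p(r) = r^2 - 4r + 4 = (r - 2)^2.
Roots (with multiplicity): 2, 2.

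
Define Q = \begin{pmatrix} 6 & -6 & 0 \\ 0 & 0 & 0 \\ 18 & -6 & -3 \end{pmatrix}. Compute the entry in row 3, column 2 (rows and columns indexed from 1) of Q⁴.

Characteristic polynomial: t^3 - 3t^2 - 18t = t(t - 6)(t + 3), so the eigenvalues are -3, 0, 6.
t=6: eigenvector (1, 0, 2).
t=-3: eigenvector (0, 0, 1).
t=0: eigenvector (1, 1, 4).
P = [[1, 0, 1], [0, 0, 1], [2, 1, 4]], D = diag(6, -3, 0), P⁻¹ = [[1, -1, 0], [-2, -2, 1], [0, 1, 0]].
Q⁴ = P·diag(1296, 81, 0)·P⁻¹ = [[1296, -1296, 0], [0, 0, 0], [2430, -2754, 81]].
The requested entry is -2754.

-2754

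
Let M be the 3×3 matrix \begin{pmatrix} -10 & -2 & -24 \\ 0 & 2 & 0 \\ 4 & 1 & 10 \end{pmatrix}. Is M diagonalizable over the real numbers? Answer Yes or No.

Characteristic polynomial: p(t) = t^3 - 2t^2 - 4t + 8 = (t - 2)^2(t + 2).
t = 2 has algebraic multiplicity 2; rank(M − 2I) = 2, so geometric multiplicity = 1.
Geometric multiplicity < algebraic multiplicity, so M is not diagonalizable.

No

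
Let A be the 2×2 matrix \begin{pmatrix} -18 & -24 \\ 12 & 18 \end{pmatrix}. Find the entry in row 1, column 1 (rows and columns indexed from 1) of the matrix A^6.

Characteristic polynomial: r^2 - 36 = (r - 6)(r + 6), so the eigenvalues are -6, 6.
r=-6: eigenvector (2, -1).
r=6: eigenvector (-1, 1).
P = [[2, -1], [-1, 1]], D = diag(-6, 6), P⁻¹ = [[1, 1], [1, 2]].
A⁶ = P·diag(46656, 46656)·P⁻¹ = [[46656, 0], [0, 46656]].
The requested entry is 46656.

46656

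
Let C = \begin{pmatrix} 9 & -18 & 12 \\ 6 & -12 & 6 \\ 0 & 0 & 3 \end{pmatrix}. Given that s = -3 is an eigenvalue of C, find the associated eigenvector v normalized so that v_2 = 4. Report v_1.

C + 3I = [[12, -18, 12], [6, -9, 6], [0, 0, 6]].
Solving (C + 3I)v = 0 gives the eigenspace spanned by (6, 4, 0).
With v_2 = 4, v = (6, 4, 0), so v_1 = 6.

6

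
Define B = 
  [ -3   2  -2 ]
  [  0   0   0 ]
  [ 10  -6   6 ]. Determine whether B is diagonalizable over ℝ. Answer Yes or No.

Yes

Characteristic polynomial: p(λ) = λ^3 - 3λ^2 + 2λ = λ(λ - 2)(λ - 1).
All 3 eigenvalues are distinct, so B is diagonalizable.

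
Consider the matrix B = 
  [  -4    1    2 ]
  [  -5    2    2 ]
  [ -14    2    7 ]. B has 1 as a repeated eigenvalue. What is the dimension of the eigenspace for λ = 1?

B − 1I = [[-5, 1, 2], [-5, 1, 2], [-14, 2, 6]].
This matrix has rank 2, so its null space has dimension 3 − 2 = 1.

1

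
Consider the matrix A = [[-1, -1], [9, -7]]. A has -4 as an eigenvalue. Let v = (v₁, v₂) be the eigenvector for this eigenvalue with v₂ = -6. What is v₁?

-2

A + 4I = [[3, -1], [9, -3]].
Solving (A + 4I)v = 0 gives the eigenspace spanned by (-2, -6).
With v₂ = -6, v = (-2, -6), so v₁ = -2.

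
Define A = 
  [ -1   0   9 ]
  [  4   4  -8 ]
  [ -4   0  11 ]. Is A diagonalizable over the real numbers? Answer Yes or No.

Characteristic polynomial: p(λ) = λ^3 - 14λ^2 + 65λ - 100 = (λ - 5)^2(λ - 4).
λ = 5 has algebraic multiplicity 2; rank(A − 5I) = 2, so geometric multiplicity = 1.
Geometric multiplicity < algebraic multiplicity, so A is not diagonalizable.

No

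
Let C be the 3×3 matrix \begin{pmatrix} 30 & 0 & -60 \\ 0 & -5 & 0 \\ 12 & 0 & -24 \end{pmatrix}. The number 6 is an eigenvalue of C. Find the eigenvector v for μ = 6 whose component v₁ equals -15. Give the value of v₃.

-6

C − 6I = [[24, 0, -60], [0, -11, 0], [12, 0, -30]].
Solving (C − 6I)v = 0 gives the eigenspace spanned by (-15, 0, -6).
With v₁ = -15, v = (-15, 0, -6), so v₃ = -6.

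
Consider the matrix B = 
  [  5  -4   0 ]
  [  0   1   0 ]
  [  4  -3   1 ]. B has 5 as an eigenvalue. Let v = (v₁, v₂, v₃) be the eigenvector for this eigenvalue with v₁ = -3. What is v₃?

B − 5I = [[0, -4, 0], [0, -4, 0], [4, -3, -4]].
Solving (B − 5I)v = 0 gives the eigenspace spanned by (-3, 0, -3).
With v₁ = -3, v = (-3, 0, -3), so v₃ = -3.

-3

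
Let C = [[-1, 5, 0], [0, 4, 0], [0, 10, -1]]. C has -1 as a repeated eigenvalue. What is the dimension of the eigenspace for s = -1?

2

C + 1I = [[0, 5, 0], [0, 5, 0], [0, 10, 0]].
This matrix has rank 1, so its null space has dimension 3 − 1 = 2.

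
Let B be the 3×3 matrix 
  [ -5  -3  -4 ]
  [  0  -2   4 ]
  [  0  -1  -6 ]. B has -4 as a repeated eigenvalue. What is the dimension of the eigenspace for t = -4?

B + 4I = [[-1, -3, -4], [0, 2, 4], [0, -1, -2]].
This matrix has rank 2, so its null space has dimension 3 − 2 = 1.

1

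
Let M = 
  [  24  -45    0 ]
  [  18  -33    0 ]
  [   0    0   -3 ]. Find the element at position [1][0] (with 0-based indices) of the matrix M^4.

Characteristic polynomial: μ^3 + 12μ^2 + 45μ + 54 = (μ + 3)^2(μ + 6), so the eigenvalues are -6, -3, -3.
μ=-3: eigenvector (-5, -3, 0).
μ=-6: eigenvector (-3, -2, 0).
μ=-3: eigenvector (0, 0, 1).
P = [[-5, -3, 0], [-3, -2, 0], [0, 0, 1]], D = diag(-3, -6, -3), P⁻¹ = [[-2, 3, 0], [3, -5, 0], [0, 0, 1]].
M⁴ = P·diag(81, 1296, 81)·P⁻¹ = [[-10854, 18225, 0], [-7290, 12231, 0], [0, 0, 81]].
The requested entry is -7290.

-7290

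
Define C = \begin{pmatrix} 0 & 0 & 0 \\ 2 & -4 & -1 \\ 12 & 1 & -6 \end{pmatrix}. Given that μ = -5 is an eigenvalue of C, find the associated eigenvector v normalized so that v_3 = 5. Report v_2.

5

C + 5I = [[5, 0, 0], [2, 1, -1], [12, 1, -1]].
Solving (C + 5I)v = 0 gives the eigenspace spanned by (0, 5, 5).
With v_3 = 5, v = (0, 5, 5), so v_2 = 5.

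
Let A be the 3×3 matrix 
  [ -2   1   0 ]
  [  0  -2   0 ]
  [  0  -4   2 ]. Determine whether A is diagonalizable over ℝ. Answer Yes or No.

No

Characteristic polynomial: p(r) = r^3 + 2r^2 - 4r - 8 = (r - 2)(r + 2)^2.
r = -2 has algebraic multiplicity 2; rank(A + 2I) = 2, so geometric multiplicity = 1.
Geometric multiplicity < algebraic multiplicity, so A is not diagonalizable.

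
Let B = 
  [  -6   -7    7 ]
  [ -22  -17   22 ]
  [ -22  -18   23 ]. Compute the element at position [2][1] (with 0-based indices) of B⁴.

1966

Characteristic polynomial: s^3 - 31s + 30 = (s - 5)(s - 1)(s + 6), so the eigenvalues are -6, 1, 5.
s=-6: eigenvector (1, 2, 2).
s=5: eigenvector (0, 1, 1).
s=1: eigenvector (1, 0, 1).
P = [[1, 0, 1], [2, 1, 0], [2, 1, 1]], D = diag(-6, 5, 1), P⁻¹ = [[1, 1, -1], [-2, -1, 2], [0, -1, 1]].
B⁴ = P·diag(1296, 625, 1)·P⁻¹ = [[1296, 1295, -1295], [1342, 1967, -1342], [1342, 1966, -1341]].
The requested entry is 1966.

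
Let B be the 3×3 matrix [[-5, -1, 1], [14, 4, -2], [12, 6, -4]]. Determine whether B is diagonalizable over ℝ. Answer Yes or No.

Yes

Characteristic polynomial: p(s) = s^3 + 5s^2 - 2s - 24 = (s - 2)(s + 3)(s + 4).
All 3 eigenvalues are distinct, so B is diagonalizable.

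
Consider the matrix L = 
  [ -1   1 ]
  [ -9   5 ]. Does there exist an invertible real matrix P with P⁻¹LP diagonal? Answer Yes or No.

No

Characteristic polynomial: p(μ) = μ^2 - 4μ + 4 = (μ - 2)^2.
μ = 2 has algebraic multiplicity 2; rank(L − 2I) = 1, so geometric multiplicity = 1.
Geometric multiplicity < algebraic multiplicity, so L is not diagonalizable.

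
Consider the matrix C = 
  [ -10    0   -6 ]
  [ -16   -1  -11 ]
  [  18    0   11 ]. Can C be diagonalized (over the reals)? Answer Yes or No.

No

Characteristic polynomial: p(s) = s^3 - 3s - 2 = (s - 2)(s + 1)^2.
s = -1 has algebraic multiplicity 2; rank(C + 1I) = 2, so geometric multiplicity = 1.
Geometric multiplicity < algebraic multiplicity, so C is not diagonalizable.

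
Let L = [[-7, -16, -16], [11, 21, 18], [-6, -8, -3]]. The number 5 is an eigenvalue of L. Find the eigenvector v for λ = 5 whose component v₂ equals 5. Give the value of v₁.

-4

L − 5I = [[-12, -16, -16], [11, 16, 18], [-6, -8, -8]].
Solving (L − 5I)v = 0 gives the eigenspace spanned by (-4, 5, -2).
With v₂ = 5, v = (-4, 5, -2), so v₁ = -4.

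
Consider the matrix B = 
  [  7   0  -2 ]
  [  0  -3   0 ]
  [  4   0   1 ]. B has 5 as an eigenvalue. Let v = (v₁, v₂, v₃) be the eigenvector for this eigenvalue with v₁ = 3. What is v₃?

B − 5I = [[2, 0, -2], [0, -8, 0], [4, 0, -4]].
Solving (B − 5I)v = 0 gives the eigenspace spanned by (3, 0, 3).
With v₁ = 3, v = (3, 0, 3), so v₃ = 3.

3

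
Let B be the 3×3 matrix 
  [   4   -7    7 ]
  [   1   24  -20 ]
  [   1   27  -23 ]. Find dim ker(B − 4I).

B − 4I = [[0, -7, 7], [1, 20, -20], [1, 27, -27]].
This matrix has rank 2, so its null space has dimension 3 − 2 = 1.

1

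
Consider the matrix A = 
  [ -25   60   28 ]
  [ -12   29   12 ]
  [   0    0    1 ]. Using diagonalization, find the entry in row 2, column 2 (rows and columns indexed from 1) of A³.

629

Characteristic polynomial: r^3 - 5r^2 - r + 5 = (r - 5)(r - 1)(r + 1), so the eigenvalues are -1, 1, 5.
r=-1: eigenvector (5, 2, 0).
r=5: eigenvector (2, 1, 0).
r=1: eigenvector (8, 3, 1).
P = [[5, 2, 8], [2, 1, 3], [0, 0, 1]], D = diag(-1, 5, 1), P⁻¹ = [[1, -2, -2], [-2, 5, 1], [0, 0, 1]].
A³ = P·diag(-1, 125, 1)·P⁻¹ = [[-505, 1260, 268], [-252, 629, 132], [0, 0, 1]].
The requested entry is 629.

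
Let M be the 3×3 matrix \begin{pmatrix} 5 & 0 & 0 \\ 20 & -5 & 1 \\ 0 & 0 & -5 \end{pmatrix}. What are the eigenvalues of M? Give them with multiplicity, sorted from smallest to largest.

Characteristic polynomial: p(t) = t^3 + 5t^2 - 25t - 125 = (t - 5)(t + 5)^2.
Roots (with multiplicity): -5, -5, 5.

-5, -5, 5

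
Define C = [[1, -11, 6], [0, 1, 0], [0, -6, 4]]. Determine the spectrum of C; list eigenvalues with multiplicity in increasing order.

1, 1, 4

Characteristic polynomial: p(r) = r^3 - 6r^2 + 9r - 4 = (r - 4)(r - 1)^2.
Roots (with multiplicity): 1, 1, 4.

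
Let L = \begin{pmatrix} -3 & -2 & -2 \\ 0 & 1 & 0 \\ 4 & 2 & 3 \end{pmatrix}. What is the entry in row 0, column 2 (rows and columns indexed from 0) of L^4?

Characteristic polynomial: μ^3 - μ^2 - μ + 1 = (μ - 1)^2(μ + 1), so the eigenvalues are -1, 1, 1.
μ=1: eigenvector (3, -4, -2).
μ=1: eigenvector (-1, 1, 1).
μ=-1: eigenvector (-1, 0, 1).
P = [[3, -1, -1], [-4, 1, 0], [-2, 1, 1]], D = diag(1, 1, -1), P⁻¹ = [[1, 0, 1], [4, 1, 4], [-2, -1, -1]].
L⁴ = P·diag(1, 1, 1)·P⁻¹ = [[1, 0, 0], [0, 1, 0], [0, 0, 1]].
The requested entry is 0.

0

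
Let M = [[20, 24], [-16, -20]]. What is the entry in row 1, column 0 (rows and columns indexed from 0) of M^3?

-256

Characteristic polynomial: λ^2 - 16 = (λ - 4)(λ + 4), so the eigenvalues are -4, 4.
λ=-4: eigenvector (1, -1).
λ=4: eigenvector (3, -2).
P = [[1, 3], [-1, -2]], D = diag(-4, 4), P⁻¹ = [[-2, -3], [1, 1]].
M³ = P·diag(-64, 64)·P⁻¹ = [[320, 384], [-256, -320]].
The requested entry is -256.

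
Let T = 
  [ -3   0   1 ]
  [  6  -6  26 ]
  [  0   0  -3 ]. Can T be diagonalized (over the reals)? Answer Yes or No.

Characteristic polynomial: p(λ) = λ^3 + 12λ^2 + 45λ + 54 = (λ + 3)^2(λ + 6).
λ = -3 has algebraic multiplicity 2; rank(T + 3I) = 2, so geometric multiplicity = 1.
Geometric multiplicity < algebraic multiplicity, so T is not diagonalizable.

No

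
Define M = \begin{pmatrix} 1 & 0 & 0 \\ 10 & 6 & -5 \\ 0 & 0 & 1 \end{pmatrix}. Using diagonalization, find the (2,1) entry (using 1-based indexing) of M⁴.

Characteristic polynomial: λ^3 - 8λ^2 + 13λ - 6 = (λ - 6)(λ - 1)^2, so the eigenvalues are 1, 1, 6.
λ=1: eigenvector (1, 0, 2).
λ=1: eigenvector (0, 1, 1).
λ=6: eigenvector (0, 1, 0).
P = [[1, 0, 0], [0, 1, 1], [2, 1, 0]], D = diag(1, 1, 6), P⁻¹ = [[1, 0, 0], [-2, 0, 1], [2, 1, -1]].
M⁴ = P·diag(1, 1, 1296)·P⁻¹ = [[1, 0, 0], [2590, 1296, -1295], [0, 0, 1]].
The requested entry is 2590.

2590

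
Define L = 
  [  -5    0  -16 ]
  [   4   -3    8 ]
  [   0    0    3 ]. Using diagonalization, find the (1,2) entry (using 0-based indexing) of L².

-64

Characteristic polynomial: t^3 + 5t^2 - 9t - 45 = (t - 3)(t + 3)(t + 5), so the eigenvalues are -5, -3, 3.
t=-5: eigenvector (1, -2, 0).
t=-3: eigenvector (0, 1, 0).
t=3: eigenvector (-2, 0, 1).
P = [[1, 0, -2], [-2, 1, 0], [0, 0, 1]], D = diag(-5, -3, 3), P⁻¹ = [[1, 0, 2], [2, 1, 4], [0, 0, 1]].
L² = P·diag(25, 9, 9)·P⁻¹ = [[25, 0, 32], [-32, 9, -64], [0, 0, 9]].
The requested entry is -64.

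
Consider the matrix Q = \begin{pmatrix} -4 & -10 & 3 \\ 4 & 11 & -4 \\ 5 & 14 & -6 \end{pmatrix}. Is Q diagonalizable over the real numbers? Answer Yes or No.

Characteristic polynomial: p(t) = t^3 - t^2 - 5t - 3 = (t - 3)(t + 1)^2.
t = -1 has algebraic multiplicity 2; rank(Q + 1I) = 2, so geometric multiplicity = 1.
Geometric multiplicity < algebraic multiplicity, so Q is not diagonalizable.

No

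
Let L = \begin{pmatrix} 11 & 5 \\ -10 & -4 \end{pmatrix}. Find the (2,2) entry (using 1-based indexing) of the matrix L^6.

-46654

Characteristic polynomial: r^2 - 7r + 6 = (r - 6)(r - 1), so the eigenvalues are 1, 6.
r=1: eigenvector (-1, 2).
r=6: eigenvector (1, -1).
P = [[-1, 1], [2, -1]], D = diag(1, 6), P⁻¹ = [[1, 1], [2, 1]].
L⁶ = P·diag(1, 46656)·P⁻¹ = [[93311, 46655], [-93310, -46654]].
The requested entry is -46654.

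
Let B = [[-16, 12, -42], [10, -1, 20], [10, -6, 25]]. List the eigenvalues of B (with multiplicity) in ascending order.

Characteristic polynomial: p(r) = r^3 - 8r^2 + 11r + 20 = (r - 5)(r - 4)(r + 1).
Roots (with multiplicity): -1, 4, 5.

-1, 4, 5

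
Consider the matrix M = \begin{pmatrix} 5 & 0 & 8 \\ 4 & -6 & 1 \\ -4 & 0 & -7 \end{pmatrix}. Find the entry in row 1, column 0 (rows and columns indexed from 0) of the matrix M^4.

Characteristic polynomial: s^3 + 8s^2 + 9s - 18 = (s - 1)(s + 3)(s + 6), so the eigenvalues are -6, -3, 1.
s=-3: eigenvector (-1, -1, 1).
s=-6: eigenvector (0, 1, 0).
s=1: eigenvector (-2, -1, 1).
P = [[-1, 0, -2], [-1, 1, -1], [1, 0, 1]], D = diag(-3, -6, 1), P⁻¹ = [[1, 0, 2], [0, 1, 1], [-1, 0, -1]].
M⁴ = P·diag(81, 1296, 1)·P⁻¹ = [[-79, 0, -160], [-80, 1296, 1135], [80, 0, 161]].
The requested entry is -80.

-80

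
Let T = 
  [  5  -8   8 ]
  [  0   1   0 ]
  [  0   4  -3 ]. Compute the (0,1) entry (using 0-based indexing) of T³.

Characteristic polynomial: s^3 - 3s^2 - 13s + 15 = (s - 5)(s - 1)(s + 3), so the eigenvalues are -3, 1, 5.
s=-3: eigenvector (-1, 0, 1).
s=1: eigenvector (0, 1, 1).
s=5: eigenvector (1, 0, 0).
P = [[-1, 0, 1], [0, 1, 0], [1, 1, 0]], D = diag(-3, 1, 5), P⁻¹ = [[0, -1, 1], [0, 1, 0], [1, -1, 1]].
T³ = P·diag(-27, 1, 125)·P⁻¹ = [[125, -152, 152], [0, 1, 0], [0, 28, -27]].
The requested entry is -152.

-152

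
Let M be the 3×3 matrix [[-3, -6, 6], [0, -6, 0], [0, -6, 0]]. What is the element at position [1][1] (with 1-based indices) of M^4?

Characteristic polynomial: λ^3 + 9λ^2 + 18λ = λ(λ + 3)(λ + 6), so the eigenvalues are -6, -3, 0.
λ=-3: eigenvector (1, 0, 0).
λ=-6: eigenvector (0, 1, 1).
λ=0: eigenvector (2, 0, 1).
P = [[1, 0, 2], [0, 1, 0], [0, 1, 1]], D = diag(-3, -6, 0), P⁻¹ = [[1, 2, -2], [0, 1, 0], [0, -1, 1]].
M⁴ = P·diag(81, 1296, 0)·P⁻¹ = [[81, 162, -162], [0, 1296, 0], [0, 1296, 0]].
The requested entry is 81.

81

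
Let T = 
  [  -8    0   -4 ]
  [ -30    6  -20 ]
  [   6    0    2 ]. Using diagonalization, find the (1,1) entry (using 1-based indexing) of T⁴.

736

Characteristic polynomial: λ^3 - 28λ - 48 = (λ - 6)(λ + 2)(λ + 4), so the eigenvalues are -4, -2, 6.
λ=-4: eigenvector (1, 1, -1).
λ=6: eigenvector (0, 1, 0).
λ=-2: eigenvector (-2, 0, 3).
P = [[1, 0, -2], [1, 1, 0], [-1, 0, 3]], D = diag(-4, 6, -2), P⁻¹ = [[3, 0, 2], [-3, 1, -2], [1, 0, 1]].
T⁴ = P·diag(256, 1296, 16)·P⁻¹ = [[736, 0, 480], [-3120, 1296, -2080], [-720, 0, -464]].
The requested entry is 736.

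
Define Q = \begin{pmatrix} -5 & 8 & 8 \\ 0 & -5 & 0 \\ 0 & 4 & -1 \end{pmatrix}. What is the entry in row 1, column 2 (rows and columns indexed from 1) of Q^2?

-48

Characteristic polynomial: t^3 + 11t^2 + 35t + 25 = (t + 1)(t + 5)^2, so the eigenvalues are -5, -5, -1.
t=-5: eigenvector (1, 0, 0).
t=-1: eigenvector (2, 0, 1).
t=-5: eigenvector (0, 1, -1).
P = [[1, 2, 0], [0, 0, 1], [0, 1, -1]], D = diag(-5, -1, -5), P⁻¹ = [[1, -2, -2], [0, 1, 1], [0, 1, 0]].
Q² = P·diag(25, 1, 25)·P⁻¹ = [[25, -48, -48], [0, 25, 0], [0, -24, 1]].
The requested entry is -48.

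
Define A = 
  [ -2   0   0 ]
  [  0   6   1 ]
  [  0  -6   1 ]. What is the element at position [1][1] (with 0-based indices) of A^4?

Characteristic polynomial: s^3 - 5s^2 - 2s + 24 = (s - 4)(s - 3)(s + 2), so the eigenvalues are -2, 3, 4.
s=-2: eigenvector (1, 0, 0).
s=4: eigenvector (0, 1, -2).
s=3: eigenvector (0, -1, 3).
P = [[1, 0, 0], [0, 1, -1], [0, -2, 3]], D = diag(-2, 4, 3), P⁻¹ = [[1, 0, 0], [0, 3, 1], [0, 2, 1]].
A⁴ = P·diag(16, 256, 81)·P⁻¹ = [[16, 0, 0], [0, 606, 175], [0, -1050, -269]].
The requested entry is 606.

606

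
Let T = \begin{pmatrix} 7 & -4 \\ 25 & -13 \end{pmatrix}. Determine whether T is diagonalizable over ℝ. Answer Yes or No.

Characteristic polynomial: p(μ) = μ^2 + 6μ + 9 = (μ + 3)^2.
μ = -3 has algebraic multiplicity 2; rank(T + 3I) = 1, so geometric multiplicity = 1.
Geometric multiplicity < algebraic multiplicity, so T is not diagonalizable.

No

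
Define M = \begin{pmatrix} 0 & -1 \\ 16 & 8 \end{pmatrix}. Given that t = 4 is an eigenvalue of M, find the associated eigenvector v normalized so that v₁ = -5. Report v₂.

20

M − 4I = [[-4, -1], [16, 4]].
Solving (M − 4I)v = 0 gives the eigenspace spanned by (-5, 20).
With v₁ = -5, v = (-5, 20), so v₂ = 20.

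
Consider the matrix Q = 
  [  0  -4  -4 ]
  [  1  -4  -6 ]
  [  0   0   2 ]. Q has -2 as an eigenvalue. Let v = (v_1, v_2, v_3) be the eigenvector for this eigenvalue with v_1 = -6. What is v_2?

Q + 2I = [[2, -4, -4], [1, -2, -6], [0, 0, 4]].
Solving (Q + 2I)v = 0 gives the eigenspace spanned by (-6, -3, 0).
With v_1 = -6, v = (-6, -3, 0), so v_2 = -3.

-3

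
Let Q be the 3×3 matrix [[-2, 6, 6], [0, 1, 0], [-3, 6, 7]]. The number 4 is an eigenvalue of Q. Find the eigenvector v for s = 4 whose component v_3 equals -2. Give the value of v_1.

Q − 4I = [[-6, 6, 6], [0, -3, 0], [-3, 6, 3]].
Solving (Q − 4I)v = 0 gives the eigenspace spanned by (-2, 0, -2).
With v_3 = -2, v = (-2, 0, -2), so v_1 = -2.

-2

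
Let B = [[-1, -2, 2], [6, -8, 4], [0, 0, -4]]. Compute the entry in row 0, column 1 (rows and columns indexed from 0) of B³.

Characteristic polynomial: s^3 + 13s^2 + 56s + 80 = (s + 4)^2(s + 5), so the eigenvalues are -5, -4, -4.
s=-5: eigenvector (1, 2, 0).
s=-4: eigenvector (-2, -3, 0).
s=-4: eigenvector (-2, -2, 1).
P = [[1, -2, -2], [2, -3, -2], [0, 0, 1]], D = diag(-5, -4, -4), P⁻¹ = [[-3, 2, -2], [-2, 1, -2], [0, 0, 1]].
B³ = P·diag(-125, -64, -64)·P⁻¹ = [[119, -122, 122], [366, -308, 244], [0, 0, -64]].
The requested entry is -122.

-122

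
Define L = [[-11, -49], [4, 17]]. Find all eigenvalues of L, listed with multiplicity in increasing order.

Characteristic polynomial: p(r) = r^2 - 6r + 9 = (r - 3)^2.
Roots (with multiplicity): 3, 3.

3, 3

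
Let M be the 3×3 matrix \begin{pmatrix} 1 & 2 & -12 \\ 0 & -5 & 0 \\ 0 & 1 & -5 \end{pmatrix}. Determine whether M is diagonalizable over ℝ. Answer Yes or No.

No

Characteristic polynomial: p(s) = s^3 + 9s^2 + 15s - 25 = (s - 1)(s + 5)^2.
s = -5 has algebraic multiplicity 2; rank(M + 5I) = 2, so geometric multiplicity = 1.
Geometric multiplicity < algebraic multiplicity, so M is not diagonalizable.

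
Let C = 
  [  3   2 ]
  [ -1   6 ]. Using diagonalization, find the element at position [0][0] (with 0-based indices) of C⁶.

-7433

Characteristic polynomial: s^2 - 9s + 20 = (s - 5)(s - 4), so the eigenvalues are 4, 5.
s=4: eigenvector (2, 1).
s=5: eigenvector (1, 1).
P = [[2, 1], [1, 1]], D = diag(4, 5), P⁻¹ = [[1, -1], [-1, 2]].
C⁶ = P·diag(4096, 15625)·P⁻¹ = [[-7433, 23058], [-11529, 27154]].
The requested entry is -7433.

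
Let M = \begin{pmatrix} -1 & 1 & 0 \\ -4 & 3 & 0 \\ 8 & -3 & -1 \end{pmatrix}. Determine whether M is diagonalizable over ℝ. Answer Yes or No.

No

Characteristic polynomial: p(s) = s^3 - s^2 - s + 1 = (s - 1)^2(s + 1).
s = 1 has algebraic multiplicity 2; rank(M − 1I) = 2, so geometric multiplicity = 1.
Geometric multiplicity < algebraic multiplicity, so M is not diagonalizable.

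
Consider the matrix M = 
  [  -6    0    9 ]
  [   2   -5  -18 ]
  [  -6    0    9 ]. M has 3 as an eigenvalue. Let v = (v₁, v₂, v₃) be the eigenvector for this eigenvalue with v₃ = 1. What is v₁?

M − 3I = [[-9, 0, 9], [2, -8, -18], [-6, 0, 6]].
Solving (M − 3I)v = 0 gives the eigenspace spanned by (1, -2, 1).
With v₃ = 1, v = (1, -2, 1), so v₁ = 1.

1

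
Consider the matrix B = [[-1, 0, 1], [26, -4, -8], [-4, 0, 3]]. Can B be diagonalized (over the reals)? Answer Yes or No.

Characteristic polynomial: p(r) = r^3 + 2r^2 - 7r + 4 = (r - 1)^2(r + 4).
r = 1 has algebraic multiplicity 2; rank(B − 1I) = 2, so geometric multiplicity = 1.
Geometric multiplicity < algebraic multiplicity, so B is not diagonalizable.

No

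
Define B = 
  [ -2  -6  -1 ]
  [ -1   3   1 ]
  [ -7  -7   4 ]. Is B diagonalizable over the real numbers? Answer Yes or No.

Characteristic polynomial: p(s) = s^3 - 5s^2 - 8s + 48 = (s - 4)^2(s + 3).
s = 4 has algebraic multiplicity 2; rank(B − 4I) = 2, so geometric multiplicity = 1.
Geometric multiplicity < algebraic multiplicity, so B is not diagonalizable.

No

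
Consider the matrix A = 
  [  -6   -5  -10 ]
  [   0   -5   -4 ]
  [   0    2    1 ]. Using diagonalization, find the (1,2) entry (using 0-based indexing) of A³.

-52

Characteristic polynomial: t^3 + 10t^2 + 27t + 18 = (t + 1)(t + 3)(t + 6), so the eigenvalues are -6, -3, -1.
t=-6: eigenvector (1, 0, 0).
t=-1: eigenvector (1, 1, -1).
t=-3: eigenvector (0, 2, -1).
P = [[1, 1, 0], [0, 1, 2], [0, -1, -1]], D = diag(-6, -1, -3), P⁻¹ = [[1, 1, 2], [0, -1, -2], [0, 1, 1]].
A³ = P·diag(-216, -1, -27)·P⁻¹ = [[-216, -215, -430], [0, -53, -52], [0, 26, 25]].
The requested entry is -52.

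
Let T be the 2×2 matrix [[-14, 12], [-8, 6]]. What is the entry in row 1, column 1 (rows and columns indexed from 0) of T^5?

15456

Characteristic polynomial: λ^2 + 8λ + 12 = (λ + 2)(λ + 6), so the eigenvalues are -6, -2.
λ=-6: eigenvector (-3, -2).
λ=-2: eigenvector (1, 1).
P = [[-3, 1], [-2, 1]], D = diag(-6, -2), P⁻¹ = [[-1, 1], [-2, 3]].
T⁵ = P·diag(-7776, -32)·P⁻¹ = [[-23264, 23232], [-15488, 15456]].
The requested entry is 15456.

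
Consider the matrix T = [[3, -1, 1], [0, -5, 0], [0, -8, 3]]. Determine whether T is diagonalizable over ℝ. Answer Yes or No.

Characteristic polynomial: p(r) = r^3 - r^2 - 21r + 45 = (r - 3)^2(r + 5).
r = 3 has algebraic multiplicity 2; rank(T − 3I) = 2, so geometric multiplicity = 1.
Geometric multiplicity < algebraic multiplicity, so T is not diagonalizable.

No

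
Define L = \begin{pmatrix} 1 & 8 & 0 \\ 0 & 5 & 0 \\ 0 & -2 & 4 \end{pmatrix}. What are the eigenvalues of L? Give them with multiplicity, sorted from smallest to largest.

1, 4, 5

Characteristic polynomial: p(t) = t^3 - 10t^2 + 29t - 20 = (t - 5)(t - 4)(t - 1).
Roots (with multiplicity): 1, 4, 5.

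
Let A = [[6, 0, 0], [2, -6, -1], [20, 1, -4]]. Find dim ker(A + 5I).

A + 5I = [[11, 0, 0], [2, -1, -1], [20, 1, 1]].
This matrix has rank 2, so its null space has dimension 3 − 2 = 1.

1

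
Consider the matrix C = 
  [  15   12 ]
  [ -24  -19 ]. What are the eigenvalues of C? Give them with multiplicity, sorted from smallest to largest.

-3, -1

Characteristic polynomial: p(t) = t^2 + 4t + 3 = (t + 1)(t + 3).
Roots (with multiplicity): -3, -1.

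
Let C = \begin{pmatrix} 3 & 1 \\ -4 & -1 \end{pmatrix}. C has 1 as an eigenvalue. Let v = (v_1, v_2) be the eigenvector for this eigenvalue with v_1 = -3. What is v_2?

6

C − 1I = [[2, 1], [-4, -2]].
Solving (C − 1I)v = 0 gives the eigenspace spanned by (-3, 6).
With v_1 = -3, v = (-3, 6), so v_2 = 6.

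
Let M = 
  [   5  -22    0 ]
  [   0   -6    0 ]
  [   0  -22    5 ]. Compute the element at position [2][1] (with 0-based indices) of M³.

Characteristic polynomial: t^3 - 4t^2 - 35t + 150 = (t - 5)^2(t + 6), so the eigenvalues are -6, 5, 5.
t=5: eigenvector (1, 0, 2).
t=-6: eigenvector (2, 1, 2).
t=5: eigenvector (-1, 0, -1).
P = [[1, 2, -1], [0, 1, 0], [2, 2, -1]], D = diag(5, -6, 5), P⁻¹ = [[-1, 0, 1], [0, 1, 0], [-2, 2, 1]].
M³ = P·diag(125, -216, 125)·P⁻¹ = [[125, -682, 0], [0, -216, 0], [0, -682, 125]].
The requested entry is -682.

-682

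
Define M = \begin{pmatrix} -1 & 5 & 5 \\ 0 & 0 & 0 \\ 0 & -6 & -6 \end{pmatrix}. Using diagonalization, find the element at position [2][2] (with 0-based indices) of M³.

Characteristic polynomial: μ^3 + 7μ^2 + 6μ = μ(μ + 1)(μ + 6), so the eigenvalues are -6, -1, 0.
μ=-6: eigenvector (1, 0, -1).
μ=0: eigenvector (0, 1, -1).
μ=-1: eigenvector (1, 0, 0).
P = [[1, 0, 1], [0, 1, 0], [-1, -1, 0]], D = diag(-6, 0, -1), P⁻¹ = [[0, -1, -1], [0, 1, 0], [1, 1, 1]].
M³ = P·diag(-216, 0, -1)·P⁻¹ = [[-1, 215, 215], [0, 0, 0], [0, -216, -216]].
The requested entry is -216.

-216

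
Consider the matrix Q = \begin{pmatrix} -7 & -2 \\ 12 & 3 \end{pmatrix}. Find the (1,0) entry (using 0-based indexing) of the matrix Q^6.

Characteristic polynomial: t^2 + 4t + 3 = (t + 1)(t + 3), so the eigenvalues are -3, -1.
t=-1: eigenvector (1, -3).
t=-3: eigenvector (1, -2).
P = [[1, 1], [-3, -2]], D = diag(-1, -3), P⁻¹ = [[-2, -1], [3, 1]].
Q⁶ = P·diag(1, 729)·P⁻¹ = [[2185, 728], [-4368, -1455]].
The requested entry is -4368.

-4368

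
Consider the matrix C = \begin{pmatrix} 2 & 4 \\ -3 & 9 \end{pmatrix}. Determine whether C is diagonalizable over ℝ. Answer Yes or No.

Characteristic polynomial: p(λ) = λ^2 - 11λ + 30 = (λ - 6)(λ - 5).
All 2 eigenvalues are distinct, so C is diagonalizable.

Yes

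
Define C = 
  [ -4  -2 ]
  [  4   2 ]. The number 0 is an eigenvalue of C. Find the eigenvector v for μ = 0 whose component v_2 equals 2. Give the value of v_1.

C = [[-4, -2], [4, 2]].
Solving (C)v = 0 gives the eigenspace spanned by (-1, 2).
With v_2 = 2, v = (-1, 2), so v_1 = -1.

-1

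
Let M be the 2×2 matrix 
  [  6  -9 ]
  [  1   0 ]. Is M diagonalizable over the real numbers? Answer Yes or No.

Characteristic polynomial: p(s) = s^2 - 6s + 9 = (s - 3)^2.
s = 3 has algebraic multiplicity 2; rank(M − 3I) = 1, so geometric multiplicity = 1.
Geometric multiplicity < algebraic multiplicity, so M is not diagonalizable.

No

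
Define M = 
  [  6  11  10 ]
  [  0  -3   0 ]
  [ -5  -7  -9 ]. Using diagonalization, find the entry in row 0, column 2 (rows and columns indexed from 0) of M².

-30

Characteristic polynomial: t^3 + 6t^2 + 5t - 12 = (t - 1)(t + 3)(t + 4), so the eigenvalues are -4, -3, 1.
t=1: eigenvector (2, 0, -1).
t=-4: eigenvector (-1, 0, 1).
t=-3: eigenvector (1, 1, -2).
P = [[2, -1, 1], [0, 0, 1], [-1, 1, -2]], D = diag(1, -4, -3), P⁻¹ = [[1, 1, 1], [1, 3, 2], [0, 1, 0]].
M² = P·diag(1, 16, 9)·P⁻¹ = [[-14, -37, -30], [0, 9, 0], [15, 29, 31]].
The requested entry is -30.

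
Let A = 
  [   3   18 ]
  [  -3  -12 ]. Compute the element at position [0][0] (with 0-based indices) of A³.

351

Characteristic polynomial: μ^2 + 9μ + 18 = (μ + 3)(μ + 6), so the eigenvalues are -6, -3.
μ=-6: eigenvector (-2, 1).
μ=-3: eigenvector (-3, 1).
P = [[-2, -3], [1, 1]], D = diag(-6, -3), P⁻¹ = [[1, 3], [-1, -2]].
A³ = P·diag(-216, -27)·P⁻¹ = [[351, 1134], [-189, -594]].
The requested entry is 351.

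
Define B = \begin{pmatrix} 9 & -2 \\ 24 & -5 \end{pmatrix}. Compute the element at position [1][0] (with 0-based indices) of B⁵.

2904

Characteristic polynomial: r^2 - 4r + 3 = (r - 3)(r - 1), so the eigenvalues are 1, 3.
r=1: eigenvector (1, 4).
r=3: eigenvector (1, 3).
P = [[1, 1], [4, 3]], D = diag(1, 3), P⁻¹ = [[-3, 1], [4, -1]].
B⁵ = P·diag(1, 243)·P⁻¹ = [[969, -242], [2904, -725]].
The requested entry is 2904.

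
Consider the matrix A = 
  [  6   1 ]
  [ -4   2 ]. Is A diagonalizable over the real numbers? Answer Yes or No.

No

Characteristic polynomial: p(s) = s^2 - 8s + 16 = (s - 4)^2.
s = 4 has algebraic multiplicity 2; rank(A − 4I) = 1, so geometric multiplicity = 1.
Geometric multiplicity < algebraic multiplicity, so A is not diagonalizable.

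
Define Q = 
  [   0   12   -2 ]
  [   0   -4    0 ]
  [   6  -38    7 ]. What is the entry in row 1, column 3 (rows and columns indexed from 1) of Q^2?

-14

Characteristic polynomial: s^3 - 3s^2 - 16s + 48 = (s - 4)(s - 3)(s + 4), so the eigenvalues are -4, 3, 4.
s=4: eigenvector (1, 0, -2).
s=-4: eigenvector (-1, 1, 4).
s=3: eigenvector (2, 0, -3).
P = [[1, -1, 2], [0, 1, 0], [-2, 4, -3]], D = diag(4, -4, 3), P⁻¹ = [[-3, 5, -2], [0, 1, 0], [2, -2, 1]].
Q² = P·diag(16, 16, 9)·P⁻¹ = [[-12, 28, -14], [0, 16, 0], [42, -42, 37]].
The requested entry is -14.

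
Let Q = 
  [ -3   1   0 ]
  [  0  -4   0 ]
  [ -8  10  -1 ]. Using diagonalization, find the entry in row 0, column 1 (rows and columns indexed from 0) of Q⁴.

-175

Characteristic polynomial: s^3 + 8s^2 + 19s + 12 = (s + 1)(s + 3)(s + 4), so the eigenvalues are -4, -3, -1.
s=-3: eigenvector (1, 0, 4).
s=-1: eigenvector (0, 0, 1).
s=-4: eigenvector (-1, 1, -6).
P = [[1, 0, -1], [0, 0, 1], [4, 1, -6]], D = diag(-3, -1, -4), P⁻¹ = [[1, 1, 0], [-4, 2, 1], [0, 1, 0]].
Q⁴ = P·diag(81, 1, 256)·P⁻¹ = [[81, -175, 0], [0, 256, 0], [320, -1210, 1]].
The requested entry is -175.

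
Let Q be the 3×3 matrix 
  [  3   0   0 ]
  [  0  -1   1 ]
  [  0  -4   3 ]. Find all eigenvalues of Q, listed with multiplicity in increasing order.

1, 1, 3

Characteristic polynomial: p(r) = r^3 - 5r^2 + 7r - 3 = (r - 3)(r - 1)^2.
Roots (with multiplicity): 1, 1, 3.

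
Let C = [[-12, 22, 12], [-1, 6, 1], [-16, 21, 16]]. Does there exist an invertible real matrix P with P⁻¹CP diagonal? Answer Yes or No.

Characteristic polynomial: p(μ) = μ^3 - 10μ^2 + 25μ = μ(μ - 5)^2.
μ = 5 has algebraic multiplicity 2; rank(C − 5I) = 2, so geometric multiplicity = 1.
Geometric multiplicity < algebraic multiplicity, so C is not diagonalizable.

No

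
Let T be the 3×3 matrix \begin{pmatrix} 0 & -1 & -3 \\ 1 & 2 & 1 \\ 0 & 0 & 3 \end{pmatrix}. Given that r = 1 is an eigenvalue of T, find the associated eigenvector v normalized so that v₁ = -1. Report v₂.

1

T − 1I = [[-1, -1, -3], [1, 1, 1], [0, 0, 2]].
Solving (T − 1I)v = 0 gives the eigenspace spanned by (-1, 1, 0).
With v₁ = -1, v = (-1, 1, 0), so v₂ = 1.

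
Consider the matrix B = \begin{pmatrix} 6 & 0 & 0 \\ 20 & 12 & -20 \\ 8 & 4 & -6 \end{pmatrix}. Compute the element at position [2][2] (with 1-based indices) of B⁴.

1216

Characteristic polynomial: r^3 - 12r^2 + 44r - 48 = (r - 6)(r - 4)(r - 2), so the eigenvalues are 2, 4, 6.
r=6: eigenvector (1, 10, 4).
r=4: eigenvector (0, 5, 2).
r=2: eigenvector (0, 2, 1).
P = [[1, 0, 0], [10, 5, 2], [4, 2, 1]], D = diag(6, 4, 2), P⁻¹ = [[1, 0, 0], [-2, 1, -2], [0, -2, 5]].
B⁴ = P·diag(1296, 256, 16)·P⁻¹ = [[1296, 0, 0], [10400, 1216, -2400], [4160, 480, -944]].
The requested entry is 1216.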